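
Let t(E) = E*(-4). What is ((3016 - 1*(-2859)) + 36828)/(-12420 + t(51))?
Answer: -42703/12624 ≈ -3.3827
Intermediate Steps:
t(E) = -4*E
((3016 - 1*(-2859)) + 36828)/(-12420 + t(51)) = ((3016 - 1*(-2859)) + 36828)/(-12420 - 4*51) = ((3016 + 2859) + 36828)/(-12420 - 204) = (5875 + 36828)/(-12624) = 42703*(-1/12624) = -42703/12624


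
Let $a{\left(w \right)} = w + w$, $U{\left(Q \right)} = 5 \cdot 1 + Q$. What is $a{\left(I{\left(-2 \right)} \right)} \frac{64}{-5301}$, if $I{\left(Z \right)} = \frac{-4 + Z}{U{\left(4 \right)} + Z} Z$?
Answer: $- \frac{512}{12369} \approx -0.041394$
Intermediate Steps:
$U{\left(Q \right)} = 5 + Q$
$I{\left(Z \right)} = \frac{Z \left(-4 + Z\right)}{9 + Z}$ ($I{\left(Z \right)} = \frac{-4 + Z}{\left(5 + 4\right) + Z} Z = \frac{-4 + Z}{9 + Z} Z = \frac{Z \left(-4 + Z\right)}{9 + Z}$)
$a{\left(w \right)} = 2 w$
$a{\left(I{\left(-2 \right)} \right)} \frac{64}{-5301} = 2 \left(- \frac{2 \left(-4 - 2\right)}{9 - 2}\right) \frac{64}{-5301} = 2 \left(\left(-2\right) \frac{1}{7} \left(-6\right)\right) 64 \left(- \frac{1}{5301}\right) = 2 \left(\left(-2\right) \frac{1}{7} \left(-6\right)\right) \left(- \frac{64}{5301}\right) = 2 \cdot \frac{12}{7} \left(- \frac{64}{5301}\right) = \frac{24}{7} \left(- \frac{64}{5301}\right) = - \frac{512}{12369}$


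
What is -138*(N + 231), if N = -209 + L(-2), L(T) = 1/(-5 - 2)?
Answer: -21114/7 ≈ -3016.3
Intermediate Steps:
L(T) = -⅐ (L(T) = 1/(-7) = -⅐)
N = -1464/7 (N = -209 - ⅐ = -1464/7 ≈ -209.14)
-138*(N + 231) = -138*(-1464/7 + 231) = -138*153/7 = -21114/7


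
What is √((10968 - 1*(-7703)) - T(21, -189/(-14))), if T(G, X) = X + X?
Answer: 2*√4661 ≈ 136.54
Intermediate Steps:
T(G, X) = 2*X
√((10968 - 1*(-7703)) - T(21, -189/(-14))) = √((10968 - 1*(-7703)) - 2*(-189/(-14))) = √((10968 + 7703) - 2*(-189*(-1/14))) = √(18671 - 2*27/2) = √(18671 - 1*27) = √(18671 - 27) = √18644 = 2*√4661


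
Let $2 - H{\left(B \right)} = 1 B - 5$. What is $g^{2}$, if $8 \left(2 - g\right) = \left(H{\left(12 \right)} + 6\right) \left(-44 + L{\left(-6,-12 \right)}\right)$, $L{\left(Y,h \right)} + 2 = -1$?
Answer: $\frac{3969}{64} \approx 62.016$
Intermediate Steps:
$L{\left(Y,h \right)} = -3$ ($L{\left(Y,h \right)} = -2 - 1 = -3$)
$H{\left(B \right)} = 7 - B$ ($H{\left(B \right)} = 2 - \left(1 B - 5\right) = 2 - \left(B - 5\right) = 2 - \left(-5 + B\right) = 7 - B$)
$g = \frac{63}{8}$ ($g = 2 - \frac{\left(\left(7 - 12\right) + 6\right) \left(-44 - 3\right)}{8} = 2 - \frac{\left(\left(7 - 12\right) + 6\right) \left(-47\right)}{8} = 2 - \frac{\left(-5 + 6\right) \left(-47\right)}{8} = 2 - \frac{1 \left(-47\right)}{8} = 2 - - \frac{47}{8} = 2 + \frac{47}{8} = \frac{63}{8} \approx 7.875$)
$g^{2} = \left(\frac{63}{8}\right)^{2} = \frac{3969}{64}$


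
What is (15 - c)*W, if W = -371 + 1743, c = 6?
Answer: 12348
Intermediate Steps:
W = 1372
(15 - c)*W = (15 - 1*6)*1372 = (15 - 6)*1372 = 9*1372 = 12348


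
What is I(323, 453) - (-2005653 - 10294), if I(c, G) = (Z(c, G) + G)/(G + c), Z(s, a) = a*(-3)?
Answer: 782186983/388 ≈ 2.0159e+6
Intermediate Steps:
Z(s, a) = -3*a
I(c, G) = -2*G/(G + c) (I(c, G) = (-3*G + G)/(G + c) = (-2*G)/(G + c) = -2*G/(G + c))
I(323, 453) - (-2005653 - 10294) = -2*453/(453 + 323) - (-2005653 - 10294) = -2*453/776 - 1*(-2015947) = -2*453*1/776 + 2015947 = -453/388 + 2015947 = 782186983/388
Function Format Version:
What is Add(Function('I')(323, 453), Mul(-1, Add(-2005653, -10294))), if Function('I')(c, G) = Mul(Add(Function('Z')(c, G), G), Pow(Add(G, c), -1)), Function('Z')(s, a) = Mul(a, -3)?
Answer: Rational(782186983, 388) ≈ 2.0159e+6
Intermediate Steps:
Function('Z')(s, a) = Mul(-3, a)
Function('I')(c, G) = Mul(-2, G, Pow(Add(G, c), -1)) (Function('I')(c, G) = Mul(Add(Mul(-3, G), G), Pow(Add(G, c), -1)) = Mul(Mul(-2, G), Pow(Add(G, c), -1)) = Mul(-2, G, Pow(Add(G, c), -1)))
Add(Function('I')(323, 453), Mul(-1, Add(-2005653, -10294))) = Add(Mul(-2, 453, Pow(Add(453, 323), -1)), Mul(-1, Add(-2005653, -10294))) = Add(Mul(-2, 453, Pow(776, -1)), Mul(-1, -2015947)) = Add(Mul(-2, 453, Rational(1, 776)), 2015947) = Add(Rational(-453, 388), 2015947) = Rational(782186983, 388)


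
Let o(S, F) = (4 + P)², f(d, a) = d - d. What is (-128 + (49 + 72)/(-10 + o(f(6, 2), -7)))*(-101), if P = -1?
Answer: 25149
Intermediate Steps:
f(d, a) = 0
o(S, F) = 9 (o(S, F) = (4 - 1)² = 3² = 9)
(-128 + (49 + 72)/(-10 + o(f(6, 2), -7)))*(-101) = (-128 + (49 + 72)/(-10 + 9))*(-101) = (-128 + 121/(-1))*(-101) = (-128 + 121*(-1))*(-101) = (-128 - 121)*(-101) = -249*(-101) = 25149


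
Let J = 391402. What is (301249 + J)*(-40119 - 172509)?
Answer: -147276996828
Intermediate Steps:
(301249 + J)*(-40119 - 172509) = (301249 + 391402)*(-40119 - 172509) = 692651*(-212628) = -147276996828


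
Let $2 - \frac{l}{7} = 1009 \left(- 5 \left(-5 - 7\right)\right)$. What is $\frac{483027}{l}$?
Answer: $- \frac{483027}{423766} \approx -1.1398$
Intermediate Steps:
$l = -423766$ ($l = 14 - 7 \cdot 1009 \left(- 5 \left(-5 - 7\right)\right) = 14 - 7 \cdot 1009 \left(\left(-5\right) \left(-12\right)\right) = 14 - 7 \cdot 1009 \cdot 60 = 14 - 423780 = -423766$)
$\frac{483027}{l} = \frac{483027}{-423766} = 483027 \left(- \frac{1}{423766}\right) = - \frac{483027}{423766}$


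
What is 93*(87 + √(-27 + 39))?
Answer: 8091 + 186*√3 ≈ 8413.2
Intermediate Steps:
93*(87 + √(-27 + 39)) = 93*(87 + √12) = 93*(87 + 2*√3) = 8091 + 186*√3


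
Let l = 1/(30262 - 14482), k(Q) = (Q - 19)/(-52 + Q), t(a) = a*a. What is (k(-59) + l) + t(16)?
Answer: 149878477/583860 ≈ 256.70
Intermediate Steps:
t(a) = a²
k(Q) = (-19 + Q)/(-52 + Q)
l = 1/15780 ≈ 6.3371e-5
(k(-59) + l) + t(16) = ((-19 - 59)/(-52 - 59) + 1/15780) + 16² = (-78/(-111) + 1/15780) + 256 = (-1/111*(-78) + 1/15780) + 256 = (26/37 + 1/15780) + 256 = 410317/583860 + 256 = 149878477/583860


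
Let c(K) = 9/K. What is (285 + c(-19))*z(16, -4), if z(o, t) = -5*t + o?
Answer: 194616/19 ≈ 10243.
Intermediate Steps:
z(o, t) = o - 5*t
(285 + c(-19))*z(16, -4) = (285 + 9/(-19))*(16 - 5*(-4)) = (285 + 9*(-1/19))*(16 + 20) = (285 - 9/19)*36 = (5406/19)*36 = 194616/19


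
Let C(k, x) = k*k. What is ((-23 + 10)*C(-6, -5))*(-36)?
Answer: 16848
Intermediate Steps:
C(k, x) = k²
((-23 + 10)*C(-6, -5))*(-36) = ((-23 + 10)*(-6)²)*(-36) = -13*36*(-36) = -468*(-36) = 16848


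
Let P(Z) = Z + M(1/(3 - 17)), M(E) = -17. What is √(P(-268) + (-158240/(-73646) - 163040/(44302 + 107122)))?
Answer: I*√24106477049445/291382 ≈ 16.85*I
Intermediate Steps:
P(Z) = -17 + Z (P(Z) = Z - 17 = -17 + Z)
√(P(-268) + (-158240/(-73646) - 163040/(44302 + 107122))) = √((-17 - 268) + (-158240/(-73646) - 163040/(44302 + 107122))) = √(-285 + (-158240*(-1/73646) - 163040/151424)) = √(-285 + (3440/1601 - 163040*1/151424)) = √(-285 + (3440/1601 - 5095/4732)) = √(-285 + 8120985/7575932) = √(-2151019635/7575932) = I*√24106477049445/291382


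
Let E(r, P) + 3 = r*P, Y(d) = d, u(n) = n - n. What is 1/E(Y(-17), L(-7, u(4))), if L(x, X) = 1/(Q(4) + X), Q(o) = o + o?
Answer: -8/41 ≈ -0.19512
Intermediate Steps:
Q(o) = 2*o
u(n) = 0
L(x, X) = 1/(8 + X) (L(x, X) = 1/(2*4 + X) = 1/(8 + X))
E(r, P) = -3 + P*r (E(r, P) = -3 + r*P = -3 + P*r)
1/E(Y(-17), L(-7, u(4))) = 1/(-3 - 17/(8 + 0)) = 1/(-3 - 17/8) = 1/(-41/8) = -8/41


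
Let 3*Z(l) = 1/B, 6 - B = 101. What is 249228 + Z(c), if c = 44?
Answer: 71029979/285 ≈ 2.4923e+5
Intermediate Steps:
B = -95 (B = 6 - 1*101 = 6 - 101 = -95)
Z(l) = -1/285 (Z(l) = (1/3)/(-95) = (1/3)*(-1/95) = -1/285)
249228 + Z(c) = 249228 - 1/285 = 71029979/285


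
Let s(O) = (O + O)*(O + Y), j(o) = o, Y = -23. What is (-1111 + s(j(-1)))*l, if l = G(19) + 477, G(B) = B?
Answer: -527248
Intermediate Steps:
s(O) = 2*O*(-23 + O) (s(O) = (O + O)*(O - 23) = (2*O)*(-23 + O) = 2*O*(-23 + O))
l = 496 (l = 19 + 477 = 496)
(-1111 + s(j(-1)))*l = (-1111 + 2*(-1)*(-23 - 1))*496 = (-1111 + 2*(-1)*(-24))*496 = (-1111 + 48)*496 = -1063*496 = -527248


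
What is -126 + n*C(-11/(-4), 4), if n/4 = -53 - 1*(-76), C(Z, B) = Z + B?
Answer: 495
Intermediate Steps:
C(Z, B) = B + Z
n = 92 (n = 4*(-53 - 1*(-76)) = 4*(-53 + 76) = 4*23 = 92)
-126 + n*C(-11/(-4), 4) = -126 + 92*(4 - 11/(-4)) = -126 + 92*(4 - 11*(-¼)) = -126 + 92*(4 + 11/4) = -126 + 92*(27/4) = -126 + 621 = 495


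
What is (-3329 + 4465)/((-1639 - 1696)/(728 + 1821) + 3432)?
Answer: 2895664/8744833 ≈ 0.33113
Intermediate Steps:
(-3329 + 4465)/((-1639 - 1696)/(728 + 1821) + 3432) = 1136/(-3335/2549 + 3432) = 1136/(8744833/2549) = 1136*(2549/8744833) = 2895664/8744833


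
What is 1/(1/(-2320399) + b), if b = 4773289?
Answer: 2320399/11075935022310 ≈ 2.0950e-7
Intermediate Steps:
1/(1/(-2320399) + b) = 1/(1/(-2320399) + 4773289) = 1/(-1/2320399 + 4773289) = 1/(11075935022310/2320399) = 2320399/11075935022310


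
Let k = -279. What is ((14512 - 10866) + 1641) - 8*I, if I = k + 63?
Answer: 7015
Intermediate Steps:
I = -216 (I = -279 + 63 = -216)
((14512 - 10866) + 1641) - 8*I = ((14512 - 10866) + 1641) - 8*(-216) = (3646 + 1641) + 1728 = 5287 + 1728 = 7015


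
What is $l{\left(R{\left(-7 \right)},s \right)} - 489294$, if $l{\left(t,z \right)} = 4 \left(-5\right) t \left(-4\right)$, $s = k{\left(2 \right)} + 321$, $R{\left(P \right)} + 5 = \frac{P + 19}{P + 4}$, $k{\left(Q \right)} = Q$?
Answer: $-490014$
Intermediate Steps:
$R{\left(P \right)} = -5 + \frac{19 + P}{4 + P}$ ($R{\left(P \right)} = -5 + \frac{P + 19}{P + 4} = -5 + \frac{19 + P}{4 + P}$)
$s = 323$ ($s = 2 + 321 = 323$)
$l{\left(t,z \right)} = 80 t$ ($l{\left(t,z \right)} = - 20 t \left(-4\right) = 80 t$)
$l{\left(R{\left(-7 \right)},s \right)} - 489294 = 80 \frac{-1 - -28}{4 - 7} - 489294 = 80 \frac{-1 + 28}{-3} - 489294 = 80 \left(\left(- \frac{1}{3}\right) 27\right) - 489294 = 80 \left(-9\right) - 489294 = -720 - 489294 = -490014$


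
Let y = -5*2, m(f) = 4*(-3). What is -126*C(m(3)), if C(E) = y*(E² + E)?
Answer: 166320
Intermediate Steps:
m(f) = -12
y = -10
C(E) = -10*E - 10*E² (C(E) = -10*(E² + E) = -10*(E + E²) = -10*E - 10*E²)
-126*C(m(3)) = -(-1260)*(-12)*(1 - 12) = -(-1260)*(-12)*(-11) = -126*(-1320) = 166320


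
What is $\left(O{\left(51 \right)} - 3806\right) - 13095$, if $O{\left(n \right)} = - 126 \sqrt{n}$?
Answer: $-16901 - 126 \sqrt{51} \approx -17801.0$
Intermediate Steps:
$\left(O{\left(51 \right)} - 3806\right) - 13095 = \left(- 126 \sqrt{51} - 3806\right) - 13095 = \left(-3806 - 126 \sqrt{51}\right) - 13095 = -16901 - 126 \sqrt{51}$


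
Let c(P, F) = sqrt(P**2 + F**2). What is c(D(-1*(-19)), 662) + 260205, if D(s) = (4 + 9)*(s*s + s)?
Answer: 260205 + 2*sqrt(6210461) ≈ 2.6519e+5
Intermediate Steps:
D(s) = 13*s + 13*s**2 (D(s) = 13*(s**2 + s) = 13*(s + s**2) = 13*s + 13*s**2)
c(P, F) = sqrt(F**2 + P**2)
c(D(-1*(-19)), 662) + 260205 = sqrt(662**2 + (13*(-1*(-19))*(1 - 1*(-19)))**2) + 260205 = sqrt(438244 + (13*19*(1 + 19))**2) + 260205 = sqrt(438244 + (13*19*20)**2) + 260205 = sqrt(438244 + 4940**2) + 260205 = sqrt(438244 + 24403600) + 260205 = sqrt(24841844) + 260205 = 2*sqrt(6210461) + 260205 = 260205 + 2*sqrt(6210461)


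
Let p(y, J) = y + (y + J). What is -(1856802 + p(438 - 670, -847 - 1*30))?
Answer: -1855461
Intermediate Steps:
p(y, J) = J + 2*y (p(y, J) = y + (J + y) = J + 2*y)
-(1856802 + p(438 - 670, -847 - 1*30)) = -(1856802 + ((-847 - 1*30) + 2*(438 - 670))) = -(1856802 + ((-847 - 30) + 2*(-232))) = -(1856802 + (-877 - 464)) = -(1856802 - 1341) = -1*1855461 = -1855461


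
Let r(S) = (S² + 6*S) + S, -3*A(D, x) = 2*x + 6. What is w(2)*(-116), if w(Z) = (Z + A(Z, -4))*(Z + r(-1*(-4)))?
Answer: -42688/3 ≈ -14229.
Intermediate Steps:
A(D, x) = -2 - 2*x/3 (A(D, x) = -(2*x + 6)/3 = -(6 + 2*x)/3 = -2 - 2*x/3)
r(S) = S² + 7*S
w(Z) = (44 + Z)*(⅔ + Z) (w(Z) = (Z + (-2 - ⅔*(-4)))*(Z + (-1*(-4))*(7 - 1*(-4))) = (Z + (-2 + 8/3))*(Z + 4*(7 + 4)) = (Z + ⅔)*(Z + 4*11) = (⅔ + Z)*(Z + 44) = (⅔ + Z)*(44 + Z) = (44 + Z)*(⅔ + Z))
w(2)*(-116) = (88/3 + 2² + (134/3)*2)*(-116) = (88/3 + 4 + 268/3)*(-116) = (368/3)*(-116) = -42688/3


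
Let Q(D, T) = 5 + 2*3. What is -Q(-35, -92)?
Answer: -11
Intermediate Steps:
Q(D, T) = 11 (Q(D, T) = 5 + 6 = 11)
-Q(-35, -92) = -1*11 = -11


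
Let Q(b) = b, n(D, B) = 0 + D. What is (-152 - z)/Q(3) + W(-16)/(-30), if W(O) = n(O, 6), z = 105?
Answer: -1277/15 ≈ -85.133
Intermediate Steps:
n(D, B) = D
W(O) = O
(-152 - z)/Q(3) + W(-16)/(-30) = (-152 - 1*105)/3 - 16/(-30) = (-152 - 105)*(⅓) - 16*(-1/30) = -257*⅓ + 8/15 = -257/3 + 8/15 = -1277/15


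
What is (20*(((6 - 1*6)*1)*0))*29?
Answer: 0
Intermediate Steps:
(20*(((6 - 1*6)*1)*0))*29 = (20*(((6 - 6)*1)*0))*29 = (20*((0*1)*0))*29 = (20*(0*0))*29 = (20*0)*29 = 0*29 = 0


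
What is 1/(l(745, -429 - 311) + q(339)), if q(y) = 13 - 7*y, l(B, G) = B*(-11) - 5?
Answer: -1/10560 ≈ -9.4697e-5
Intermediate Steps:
l(B, G) = -5 - 11*B (l(B, G) = -11*B - 5 = -5 - 11*B)
1/(l(745, -429 - 311) + q(339)) = 1/((-5 - 11*745) + (13 - 7*339)) = 1/((-5 - 8195) + (13 - 2373)) = 1/(-8200 - 2360) = 1/(-10560) = -1/10560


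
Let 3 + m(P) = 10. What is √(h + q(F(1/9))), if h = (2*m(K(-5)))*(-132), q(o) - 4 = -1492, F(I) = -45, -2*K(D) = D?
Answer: 2*I*√834 ≈ 57.758*I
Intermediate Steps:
K(D) = -D/2
q(o) = -1488 (q(o) = 4 - 1492 = -1488)
m(P) = 7 (m(P) = -3 + 10 = 7)
h = -1848 (h = (2*7)*(-132) = 14*(-132) = -1848)
√(h + q(F(1/9))) = √(-1848 - 1488) = √(-3336) = 2*I*√834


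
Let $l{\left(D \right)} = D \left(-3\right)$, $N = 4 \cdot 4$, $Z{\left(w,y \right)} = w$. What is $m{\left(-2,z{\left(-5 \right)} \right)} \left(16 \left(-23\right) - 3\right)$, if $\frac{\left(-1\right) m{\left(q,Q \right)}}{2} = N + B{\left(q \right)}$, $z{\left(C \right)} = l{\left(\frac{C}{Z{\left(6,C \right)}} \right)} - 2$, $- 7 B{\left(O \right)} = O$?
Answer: $12084$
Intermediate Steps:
$N = 16$
$B{\left(O \right)} = - \frac{O}{7}$
$l{\left(D \right)} = - 3 D$
$z{\left(C \right)} = -2 - \frac{C}{2}$ ($z{\left(C \right)} = - 3 \frac{C}{6} - 2 = - \frac{C}{2} - 2 = -2 - \frac{C}{2}$)
$m{\left(q,Q \right)} = -32 + \frac{2 q}{7}$ ($m{\left(q,Q \right)} = - 2 \left(16 - \frac{q}{7}\right) = -32 + \frac{2 q}{7}$)
$m{\left(-2,z{\left(-5 \right)} \right)} \left(16 \left(-23\right) - 3\right) = \left(-32 + \frac{2}{7} \left(-2\right)\right) \left(16 \left(-23\right) - 3\right) = \left(-32 - \frac{4}{7}\right) \left(-368 - 3\right) = \left(- \frac{228}{7}\right) \left(-371\right) = 12084$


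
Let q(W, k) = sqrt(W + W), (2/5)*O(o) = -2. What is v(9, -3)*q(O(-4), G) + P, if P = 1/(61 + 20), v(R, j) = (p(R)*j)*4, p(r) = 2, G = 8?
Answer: 1/81 - 24*I*sqrt(10) ≈ 0.012346 - 75.895*I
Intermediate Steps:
O(o) = -5 (O(o) = (5/2)*(-2) = -5)
v(R, j) = 8*j (v(R, j) = (2*j)*4 = 8*j)
q(W, k) = sqrt(2)*sqrt(W) (q(W, k) = sqrt(2*W) = sqrt(2)*sqrt(W))
P = 1/81 ≈ 0.012346
v(9, -3)*q(O(-4), G) + P = (8*(-3))*(sqrt(2)*sqrt(-5)) + 1/81 = -24*sqrt(2)*I*sqrt(5) + 1/81 = -24*I*sqrt(10) + 1/81 = 1/81 - 24*I*sqrt(10)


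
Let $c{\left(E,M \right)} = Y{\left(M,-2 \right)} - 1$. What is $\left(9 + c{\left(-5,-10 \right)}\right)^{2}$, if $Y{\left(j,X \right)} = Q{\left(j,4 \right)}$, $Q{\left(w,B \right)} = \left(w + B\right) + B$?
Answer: $36$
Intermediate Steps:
$Q{\left(w,B \right)} = w + 2 B$ ($Q{\left(w,B \right)} = \left(B + w\right) + B = w + 2 B$)
$Y{\left(j,X \right)} = 8 + j$ ($Y{\left(j,X \right)} = j + 2 \cdot 4 = j + 8 = 8 + j$)
$c{\left(E,M \right)} = 7 + M$ ($c{\left(E,M \right)} = \left(8 + M\right) - 1 = 7 + M$)
$\left(9 + c{\left(-5,-10 \right)}\right)^{2} = \left(9 + \left(7 - 10\right)\right)^{2} = \left(9 - 3\right)^{2} = 6^{2} = 36$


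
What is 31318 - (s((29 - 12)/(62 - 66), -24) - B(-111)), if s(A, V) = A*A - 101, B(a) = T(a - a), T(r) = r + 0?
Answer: 502415/16 ≈ 31401.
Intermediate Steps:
T(r) = r
B(a) = 0 (B(a) = a - a = 0)
s(A, V) = -101 + A² (s(A, V) = A² - 101 = -101 + A²)
31318 - (s((29 - 12)/(62 - 66), -24) - B(-111)) = 31318 - ((-101 + ((29 - 12)/(62 - 66))²) - 1*0) = 31318 - ((-101 + (17/(-4))²) + 0) = 31318 - ((-101 + (17*(-¼))²) + 0) = 31318 - ((-101 + (-17/4)²) + 0) = 31318 - ((-101 + 289/16) + 0) = 31318 - (-1327/16 + 0) = 31318 - 1*(-1327/16) = 31318 + 1327/16 = 502415/16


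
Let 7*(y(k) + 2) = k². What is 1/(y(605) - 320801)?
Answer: -7/1879596 ≈ -3.7242e-6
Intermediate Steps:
y(k) = -2 + k²/7
1/(y(605) - 320801) = 1/((-2 + (⅐)*605²) - 320801) = 1/((-2 + (⅐)*366025) - 320801) = 1/((-2 + 366025/7) - 320801) = 1/(366011/7 - 320801) = 1/(-1879596/7) = -7/1879596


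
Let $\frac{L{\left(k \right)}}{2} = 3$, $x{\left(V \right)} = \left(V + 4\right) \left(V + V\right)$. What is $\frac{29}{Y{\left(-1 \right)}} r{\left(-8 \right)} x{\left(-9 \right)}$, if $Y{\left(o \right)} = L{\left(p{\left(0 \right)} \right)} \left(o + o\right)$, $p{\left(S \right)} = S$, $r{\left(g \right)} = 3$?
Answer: $- \frac{1305}{2} \approx -652.5$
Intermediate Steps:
$x{\left(V \right)} = 2 V \left(4 + V\right)$ ($x{\left(V \right)} = \left(4 + V\right) 2 V = 2 V \left(4 + V\right)$)
$L{\left(k \right)} = 6$ ($L{\left(k \right)} = 2 \cdot 3 = 6$)
$Y{\left(o \right)} = 12 o$ ($Y{\left(o \right)} = 6 \left(o + o\right) = 6 \cdot 2 o = 12 o$)
$\frac{29}{Y{\left(-1 \right)}} r{\left(-8 \right)} x{\left(-9 \right)} = \frac{29}{12 \left(-1\right)} 3 \cdot 2 \left(-9\right) \left(4 - 9\right) = \frac{29}{-12} \cdot 3 \cdot 2 \left(-9\right) \left(-5\right) = 29 \left(- \frac{1}{12}\right) 3 \cdot 90 = \left(- \frac{29}{12}\right) 3 \cdot 90 = \left(- \frac{29}{4}\right) 90 = - \frac{1305}{2}$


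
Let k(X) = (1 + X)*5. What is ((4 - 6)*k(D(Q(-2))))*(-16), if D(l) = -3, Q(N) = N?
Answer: -320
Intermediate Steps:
k(X) = 5 + 5*X
((4 - 6)*k(D(Q(-2))))*(-16) = ((4 - 6)*(5 + 5*(-3)))*(-16) = -2*(5 - 15)*(-16) = -2*(-10)*(-16) = 20*(-16) = -320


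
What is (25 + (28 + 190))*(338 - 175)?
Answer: 39609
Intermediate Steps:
(25 + (28 + 190))*(338 - 175) = (25 + 218)*163 = 243*163 = 39609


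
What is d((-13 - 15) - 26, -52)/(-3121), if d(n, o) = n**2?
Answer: -2916/3121 ≈ -0.93432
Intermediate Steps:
d((-13 - 15) - 26, -52)/(-3121) = ((-13 - 15) - 26)**2/(-3121) = (-28 - 26)**2*(-1/3121) = (-54)**2*(-1/3121) = 2916*(-1/3121) = -2916/3121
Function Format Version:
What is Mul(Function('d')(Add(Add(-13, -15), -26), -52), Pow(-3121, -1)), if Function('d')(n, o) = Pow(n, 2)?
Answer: Rational(-2916, 3121) ≈ -0.93432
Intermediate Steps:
Mul(Function('d')(Add(Add(-13, -15), -26), -52), Pow(-3121, -1)) = Mul(Pow(Add(Add(-13, -15), -26), 2), Pow(-3121, -1)) = Mul(Pow(Add(-28, -26), 2), Rational(-1, 3121)) = Mul(Pow(-54, 2), Rational(-1, 3121)) = Mul(2916, Rational(-1, 3121)) = Rational(-2916, 3121)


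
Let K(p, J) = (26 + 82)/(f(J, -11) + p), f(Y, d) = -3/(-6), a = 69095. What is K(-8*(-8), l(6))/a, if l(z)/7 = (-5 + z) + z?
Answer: 72/2971085 ≈ 2.4234e-5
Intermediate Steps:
f(Y, d) = ½ (f(Y, d) = -3*(-⅙) = ½)
l(z) = -35 + 14*z (l(z) = 7*((-5 + z) + z) = 7*(-5 + 2*z) = -35 + 14*z)
K(p, J) = 108/(½ + p) (K(p, J) = (26 + 82)/(½ + p) = 108/(½ + p))
K(-8*(-8), l(6))/a = (216/(1 + 2*(-8*(-8))))/69095 = (216/(1 + 2*64))*(1/69095) = (216/(1 + 128))*(1/69095) = (216/129)*(1/69095) = (216*(1/129))*(1/69095) = (72/43)*(1/69095) = 72/2971085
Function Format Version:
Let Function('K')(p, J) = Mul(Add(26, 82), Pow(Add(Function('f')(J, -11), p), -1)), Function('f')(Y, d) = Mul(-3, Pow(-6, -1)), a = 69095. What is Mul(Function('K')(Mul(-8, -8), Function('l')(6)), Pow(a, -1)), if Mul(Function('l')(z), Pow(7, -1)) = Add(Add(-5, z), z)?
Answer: Rational(72, 2971085) ≈ 2.4234e-5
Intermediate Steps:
Function('f')(Y, d) = Rational(1, 2) (Function('f')(Y, d) = Mul(-3, Rational(-1, 6)) = Rational(1, 2))
Function('l')(z) = Add(-35, Mul(14, z)) (Function('l')(z) = Mul(7, Add(Add(-5, z), z)) = Mul(7, Add(-5, Mul(2, z))) = Add(-35, Mul(14, z)))
Function('K')(p, J) = Mul(108, Pow(Add(Rational(1, 2), p), -1)) (Function('K')(p, J) = Mul(Add(26, 82), Pow(Add(Rational(1, 2), p), -1)) = Mul(108, Pow(Add(Rational(1, 2), p), -1)))
Mul(Function('K')(Mul(-8, -8), Function('l')(6)), Pow(a, -1)) = Mul(Mul(216, Pow(Add(1, Mul(2, Mul(-8, -8))), -1)), Pow(69095, -1)) = Mul(Mul(216, Pow(Add(1, Mul(2, 64)), -1)), Rational(1, 69095)) = Mul(Mul(216, Pow(Add(1, 128), -1)), Rational(1, 69095)) = Mul(Mul(216, Pow(129, -1)), Rational(1, 69095)) = Mul(Mul(216, Rational(1, 129)), Rational(1, 69095)) = Mul(Rational(72, 43), Rational(1, 69095)) = Rational(72, 2971085)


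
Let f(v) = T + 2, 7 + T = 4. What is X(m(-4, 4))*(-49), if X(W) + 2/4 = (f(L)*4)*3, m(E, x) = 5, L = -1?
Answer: 1225/2 ≈ 612.50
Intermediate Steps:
T = -3 (T = -7 + 4 = -3)
f(v) = -1 (f(v) = -3 + 2 = -1)
X(W) = -25/2 (X(W) = -1/2 - 1*4*3 = -1/2 - 4*3 = -1/2 - 12 = -25/2)
X(m(-4, 4))*(-49) = -25/2*(-49) = 1225/2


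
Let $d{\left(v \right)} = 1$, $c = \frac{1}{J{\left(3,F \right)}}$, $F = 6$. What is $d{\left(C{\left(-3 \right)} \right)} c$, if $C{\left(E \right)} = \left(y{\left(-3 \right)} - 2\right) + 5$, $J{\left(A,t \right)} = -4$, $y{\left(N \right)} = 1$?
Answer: $- \frac{1}{4} \approx -0.25$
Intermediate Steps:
$C{\left(E \right)} = 4$ ($C{\left(E \right)} = \left(1 - 2\right) + 5 = -1 + 5 = 4$)
$c = - \frac{1}{4}$ ($c = \frac{1}{-4} = - \frac{1}{4} \approx -0.25$)
$d{\left(C{\left(-3 \right)} \right)} c = 1 \left(- \frac{1}{4}\right) = - \frac{1}{4}$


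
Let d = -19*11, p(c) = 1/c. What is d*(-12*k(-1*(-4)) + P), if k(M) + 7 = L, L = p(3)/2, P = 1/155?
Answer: -2656599/155 ≈ -17139.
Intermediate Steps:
p(c) = 1/c
P = 1/155 ≈ 0.0064516
d = -209
L = ⅙ (L = 1/(3*2) = (⅓)*(½) = ⅙ ≈ 0.16667)
k(M) = -41/6 (k(M) = -7 + ⅙ = -41/6)
d*(-12*k(-1*(-4)) + P) = -209*(-12*(-41/6) + 1/155) = -209*(82 + 1/155) = -209*12711/155 = -2656599/155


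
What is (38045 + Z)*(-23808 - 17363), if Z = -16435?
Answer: -889705310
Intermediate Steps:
(38045 + Z)*(-23808 - 17363) = (38045 - 16435)*(-23808 - 17363) = 21610*(-41171) = -889705310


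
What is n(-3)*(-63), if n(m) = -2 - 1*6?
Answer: 504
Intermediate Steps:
n(m) = -8 (n(m) = -2 - 6 = -8)
n(-3)*(-63) = -8*(-63) = 504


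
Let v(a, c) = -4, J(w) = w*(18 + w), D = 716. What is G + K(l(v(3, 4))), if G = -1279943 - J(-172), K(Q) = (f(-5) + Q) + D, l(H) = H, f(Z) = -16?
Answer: -1305735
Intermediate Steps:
K(Q) = 700 + Q (K(Q) = (-16 + Q) + 716 = 700 + Q)
G = -1306431 (G = -1279943 - (-172)*(18 - 172) = -1279943 - (-172)*(-154) = -1279943 - 1*26488 = -1279943 - 26488 = -1306431)
G + K(l(v(3, 4))) = -1306431 + (700 - 4) = -1306431 + 696 = -1305735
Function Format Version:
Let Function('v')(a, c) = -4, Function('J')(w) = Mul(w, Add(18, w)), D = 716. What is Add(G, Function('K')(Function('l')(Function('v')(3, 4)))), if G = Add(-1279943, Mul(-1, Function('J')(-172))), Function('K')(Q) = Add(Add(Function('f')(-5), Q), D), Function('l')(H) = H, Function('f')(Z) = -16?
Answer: -1305735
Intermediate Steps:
Function('K')(Q) = Add(700, Q) (Function('K')(Q) = Add(Add(-16, Q), 716) = Add(700, Q))
G = -1306431 (G = Add(-1279943, Mul(-1, Mul(-172, Add(18, -172)))) = Add(-1279943, Mul(-1, Mul(-172, -154))) = Add(-1279943, Mul(-1, 26488)) = Add(-1279943, -26488) = -1306431)
Add(G, Function('K')(Function('l')(Function('v')(3, 4)))) = Add(-1306431, Add(700, -4)) = Add(-1306431, 696) = -1305735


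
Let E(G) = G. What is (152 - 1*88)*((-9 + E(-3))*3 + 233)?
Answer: 12608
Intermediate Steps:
(152 - 1*88)*((-9 + E(-3))*3 + 233) = (152 - 1*88)*((-9 - 3)*3 + 233) = (152 - 88)*(-12*3 + 233) = 64*(-36 + 233) = 64*197 = 12608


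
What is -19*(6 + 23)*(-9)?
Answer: 4959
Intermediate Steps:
-19*(6 + 23)*(-9) = -19*29*(-9) = -551*(-9) = 4959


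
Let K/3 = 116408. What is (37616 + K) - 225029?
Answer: 161811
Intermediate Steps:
K = 349224 (K = 3*116408 = 349224)
(37616 + K) - 225029 = (37616 + 349224) - 225029 = 386840 - 225029 = 161811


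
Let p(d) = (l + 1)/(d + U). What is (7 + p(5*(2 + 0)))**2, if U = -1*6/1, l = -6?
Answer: 529/16 ≈ 33.063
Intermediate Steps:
U = -6 (U = -6*1 = -6)
p(d) = -5/(-6 + d) (p(d) = (-6 + 1)/(d - 6) = -5/(-6 + d))
(7 + p(5*(2 + 0)))**2 = (7 - 5/(-6 + 5*(2 + 0)))**2 = (7 - 5/(-6 + 5*2))**2 = (7 - 5/(-6 + 10))**2 = (7 - 5/4)**2 = (23/4)**2 = 529/16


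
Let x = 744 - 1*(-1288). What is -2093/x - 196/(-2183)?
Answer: -4170747/4435856 ≈ -0.94024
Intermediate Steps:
x = 2032 (x = 744 + 1288 = 2032)
-2093/x - 196/(-2183) = -2093/2032 - 196/(-2183) = -2093*1/2032 - 196*(-1/2183) = -2093/2032 + 196/2183 = -4170747/4435856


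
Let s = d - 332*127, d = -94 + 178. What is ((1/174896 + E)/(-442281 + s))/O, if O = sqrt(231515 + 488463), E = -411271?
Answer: 71929652815*sqrt(719978)/60991353366687968 ≈ 0.0010007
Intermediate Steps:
O = sqrt(719978) ≈ 848.52
d = 84
s = -42080 (s = 84 - 332*127 = 84 - 42164 = -42080)
((1/174896 + E)/(-442281 + s))/O = ((1/174896 - 411271)/(-442281 - 42080))/(sqrt(719978)) = ((1/174896 - 411271)/(-484361))*(sqrt(719978)/719978) = (-71929652815/174896*(-1/484361))*(sqrt(719978)/719978) = 71929652815*(sqrt(719978)/719978)/84712801456 = 71929652815*sqrt(719978)/60991353366687968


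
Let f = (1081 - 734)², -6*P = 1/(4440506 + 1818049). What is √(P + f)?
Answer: √18865446449733436530/12517110 ≈ 347.00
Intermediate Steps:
P = -1/37551330 (P = -1/(6*(4440506 + 1818049)) = -⅙/6258555 = -⅙*1/6258555 = -1/37551330 ≈ -2.6630e-8)
f = 120409 (f = 347² = 120409)
√(P + f) = √(-1/37551330 + 120409) = √(4521518093969/37551330) = √18865446449733436530/12517110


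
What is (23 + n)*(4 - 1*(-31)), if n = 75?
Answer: 3430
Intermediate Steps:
(23 + n)*(4 - 1*(-31)) = (23 + 75)*(4 - 1*(-31)) = 98*(4 + 31) = 98*35 = 3430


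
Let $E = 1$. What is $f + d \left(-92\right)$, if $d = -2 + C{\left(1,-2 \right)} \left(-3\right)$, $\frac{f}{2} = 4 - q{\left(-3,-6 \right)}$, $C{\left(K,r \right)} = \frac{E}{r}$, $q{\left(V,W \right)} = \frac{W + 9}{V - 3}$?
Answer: $55$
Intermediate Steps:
$q{\left(V,W \right)} = \frac{9 + W}{-3 + V}$
$C{\left(K,r \right)} = \frac{1}{r}$ ($C{\left(K,r \right)} = 1 \frac{1}{r} = \frac{1}{r}$)
$f = 9$ ($f = 2 \left(4 - \frac{9 - 6}{-3 - 3}\right) = 2 \left(4 - \frac{1}{-6} \cdot 3\right) = 2 \left(4 - \left(- \frac{1}{6}\right) 3\right) = 2 \left(4 - - \frac{1}{2}\right) = 2 \left(4 + \frac{1}{2}\right) = 2 \cdot \frac{9}{2} = 9$)
$d = - \frac{1}{2}$ ($d = -2 + \frac{1}{-2} \left(-3\right) = -2 - - \frac{3}{2} = -2 + \frac{3}{2} = - \frac{1}{2} \approx -0.5$)
$f + d \left(-92\right) = 9 - -46 = 9 + 46 = 55$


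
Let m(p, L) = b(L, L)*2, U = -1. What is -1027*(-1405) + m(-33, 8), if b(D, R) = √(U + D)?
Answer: 1442935 + 2*√7 ≈ 1.4429e+6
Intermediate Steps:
b(D, R) = √(-1 + D)
m(p, L) = 2*√(-1 + L) (m(p, L) = √(-1 + L)*2 = 2*√(-1 + L))
-1027*(-1405) + m(-33, 8) = -1027*(-1405) + 2*√(-1 + 8) = 1442935 + 2*√7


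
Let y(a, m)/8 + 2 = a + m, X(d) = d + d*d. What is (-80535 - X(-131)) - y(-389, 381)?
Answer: -97485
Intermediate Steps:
X(d) = d + d²
y(a, m) = -16 + 8*a + 8*m (y(a, m) = -16 + 8*(a + m) = -16 + (8*a + 8*m) = -16 + 8*a + 8*m)
(-80535 - X(-131)) - y(-389, 381) = (-80535 - (-131)*(1 - 131)) - (-16 + 8*(-389) + 8*381) = (-80535 - (-131)*(-130)) - (-16 - 3112 + 3048) = (-80535 - 1*17030) - 1*(-80) = (-80535 - 17030) + 80 = -97565 + 80 = -97485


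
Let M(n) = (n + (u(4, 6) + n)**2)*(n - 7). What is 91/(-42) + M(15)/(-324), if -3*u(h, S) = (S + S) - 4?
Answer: -9175/1458 ≈ -6.2929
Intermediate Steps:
u(h, S) = 4/3 - 2*S/3 (u(h, S) = -((S + S) - 4)/3 = -(2*S - 4)/3 = -(-4 + 2*S)/3 = 4/3 - 2*S/3)
M(n) = (-7 + n)*(n + (-8/3 + n)**2) (M(n) = (n + ((4/3 - 2/3*6) + n)**2)*(n - 7) = (n + ((4/3 - 4) + n)**2)*(-7 + n) = (n + (-8/3 + n)**2)*(-7 + n) = (-7 + n)*(n + (-8/3 + n)**2))
91/(-42) + M(15)/(-324) = 91/(-42) + (-448/9 + 15**3 - 34/3*15**2 + (337/9)*15)/(-324) = 91*(-1/42) + (-448/9 + 3375 - 34/3*225 + 1685/3)*(-1/324) = -13/6 + (-448/9 + 3375 - 2550 + 1685/3)*(-1/324) = -13/6 + (12032/9)*(-1/324) = -13/6 - 3008/729 = -9175/1458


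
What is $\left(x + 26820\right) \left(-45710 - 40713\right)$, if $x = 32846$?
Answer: $-5156514718$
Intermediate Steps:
$\left(x + 26820\right) \left(-45710 - 40713\right) = \left(32846 + 26820\right) \left(-45710 - 40713\right) = 59666 \left(-86423\right) = -5156514718$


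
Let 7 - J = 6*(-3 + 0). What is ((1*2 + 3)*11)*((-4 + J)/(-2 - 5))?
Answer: -165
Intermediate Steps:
J = 25 (J = 7 - 6*(-3 + 0) = 7 - 6*(-3) = 7 - 1*(-18) = 7 + 18 = 25)
((1*2 + 3)*11)*((-4 + J)/(-2 - 5)) = ((1*2 + 3)*11)*((-4 + 25)/(-2 - 5)) = ((2 + 3)*11)*(21/(-7)) = (5*11)*(21*(-⅐)) = 55*(-3) = -165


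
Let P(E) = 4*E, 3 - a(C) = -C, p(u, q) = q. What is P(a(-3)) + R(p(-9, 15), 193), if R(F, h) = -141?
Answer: -141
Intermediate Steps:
a(C) = 3 + C (a(C) = 3 - (-1)*C = 3 + C)
P(a(-3)) + R(p(-9, 15), 193) = 4*(3 - 3) - 141 = 4*0 - 141 = 0 - 141 = -141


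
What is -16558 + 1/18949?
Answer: -313757541/18949 ≈ -16558.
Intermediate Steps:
-16558 + 1/18949 = -313757541/18949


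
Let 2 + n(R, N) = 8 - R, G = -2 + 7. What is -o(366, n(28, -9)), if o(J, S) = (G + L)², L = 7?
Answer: -144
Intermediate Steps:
G = 5
n(R, N) = 6 - R (n(R, N) = -2 + (8 - R) = 6 - R)
o(J, S) = 144 (o(J, S) = (5 + 7)² = 12² = 144)
-o(366, n(28, -9)) = -1*144 = -144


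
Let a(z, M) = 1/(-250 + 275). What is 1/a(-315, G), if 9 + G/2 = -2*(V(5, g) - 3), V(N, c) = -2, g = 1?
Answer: 25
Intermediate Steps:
G = 2 (G = -18 + 2*(-2*(-2 - 3)) = -18 + 2*(-2*(-5)) = -18 + 2*10 = -18 + 20 = 2)
a(z, M) = 1/25
1/a(-315, G) = 1/(1/25) = 25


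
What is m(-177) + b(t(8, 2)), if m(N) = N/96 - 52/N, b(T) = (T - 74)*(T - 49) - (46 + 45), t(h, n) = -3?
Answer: 22154453/5664 ≈ 3911.4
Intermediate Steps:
b(T) = -91 + (-74 + T)*(-49 + T) (b(T) = (-74 + T)*(-49 + T) - 1*91 = (-74 + T)*(-49 + T) - 91 = -91 + (-74 + T)*(-49 + T))
m(N) = -52/N + N/96 (m(N) = N*(1/96) - 52/N = N/96 - 52/N = -52/N + N/96)
m(-177) + b(t(8, 2)) = (-52/(-177) + (1/96)*(-177)) + (3535 + (-3)**2 - 123*(-3)) = (-52*(-1/177) - 59/32) + (3535 + 9 + 369) = (52/177 - 59/32) + 3913 = -8779/5664 + 3913 = 22154453/5664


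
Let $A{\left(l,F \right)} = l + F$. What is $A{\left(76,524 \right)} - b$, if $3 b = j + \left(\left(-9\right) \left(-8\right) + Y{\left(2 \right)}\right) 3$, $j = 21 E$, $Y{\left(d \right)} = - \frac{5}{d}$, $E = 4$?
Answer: $\frac{1005}{2} \approx 502.5$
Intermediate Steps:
$j = 84$ ($j = 21 \cdot 4 = 84$)
$A{\left(l,F \right)} = F + l$
$b = \frac{195}{2}$ ($b = \frac{84 + \left(\left(-9\right) \left(-8\right) - \frac{5}{2}\right) 3}{3} = \frac{84 + \left(72 - \frac{5}{2}\right) 3}{3} = \frac{84 + \frac{139}{2} \cdot 3}{3} = \frac{84 + \frac{417}{2}}{3} = \frac{1}{3} \cdot \frac{585}{2} = \frac{195}{2} \approx 97.5$)
$A{\left(76,524 \right)} - b = \left(524 + 76\right) - \frac{195}{2} = 600 - \frac{195}{2} = \frac{1005}{2}$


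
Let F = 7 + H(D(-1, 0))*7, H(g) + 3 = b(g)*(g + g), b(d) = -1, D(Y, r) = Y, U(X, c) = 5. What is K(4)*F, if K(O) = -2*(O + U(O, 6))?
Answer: 0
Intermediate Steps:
H(g) = -3 - 2*g (H(g) = -3 - (g + g) = -3 - 2*g)
K(O) = -10 - 2*O (K(O) = -2*(O + 5) = -2*(5 + O) = -10 - 2*O)
F = 0 (F = 7 + (-3 - 2*(-1))*7 = 7 + (-3 + 2)*7 = 7 - 1*7 = 7 - 7 = 0)
K(4)*F = (-10 - 2*4)*0 = (-10 - 8)*0 = -18*0 = 0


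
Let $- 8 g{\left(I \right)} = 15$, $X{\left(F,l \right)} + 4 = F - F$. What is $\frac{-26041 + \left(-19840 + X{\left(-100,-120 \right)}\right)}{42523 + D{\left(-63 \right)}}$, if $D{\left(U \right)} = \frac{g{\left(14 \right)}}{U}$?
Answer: $- \frac{335160}{310603} \approx -1.0791$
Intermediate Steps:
$X{\left(F,l \right)} = -4$ ($X{\left(F,l \right)} = -4 + \left(F - F\right) = -4 + 0 = -4$)
$g{\left(I \right)} = - \frac{15}{8}$ ($g{\left(I \right)} = \left(- \frac{1}{8}\right) 15 = - \frac{15}{8}$)
$D{\left(U \right)} = - \frac{15}{8 U}$
$\frac{-26041 + \left(-19840 + X{\left(-100,-120 \right)}\right)}{42523 + D{\left(-63 \right)}} = \frac{-26041 - 19844}{42523 - \frac{15}{8 \left(-63\right)}} = \frac{-26041 - 19844}{42523 - - \frac{5}{168}} = - \frac{45885}{42523 + \frac{5}{168}} = - \frac{45885}{\frac{7143869}{168}} = \left(-45885\right) \frac{168}{7143869} = - \frac{335160}{310603}$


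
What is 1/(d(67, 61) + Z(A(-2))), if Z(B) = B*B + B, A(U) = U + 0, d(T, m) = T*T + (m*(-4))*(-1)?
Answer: 1/4735 ≈ 0.00021119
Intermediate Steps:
d(T, m) = T² + 4*m (d(T, m) = T² - 4*m*(-1) = T² + 4*m)
A(U) = U
Z(B) = B + B² (Z(B) = B² + B = B + B²)
1/(d(67, 61) + Z(A(-2))) = 1/((67² + 4*61) - 2*(1 - 2)) = 1/((4489 + 244) - 2*(-1)) = 1/(4733 + 2) = 1/4735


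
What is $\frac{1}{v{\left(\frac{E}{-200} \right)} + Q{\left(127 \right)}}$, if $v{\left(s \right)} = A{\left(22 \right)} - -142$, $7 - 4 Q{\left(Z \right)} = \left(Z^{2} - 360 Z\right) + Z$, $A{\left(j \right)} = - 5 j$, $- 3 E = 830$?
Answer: $\frac{4}{29599} \approx 0.00013514$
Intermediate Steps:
$E = - \frac{830}{3}$ ($E = \left(- \frac{1}{3}\right) 830 = - \frac{830}{3} \approx -276.67$)
$Q{\left(Z \right)} = \frac{7}{4} - \frac{Z^{2}}{4} + \frac{359 Z}{4}$ ($Q{\left(Z \right)} = \frac{7}{4} - \frac{\left(Z^{2} - 360 Z\right) + Z}{4} = \frac{7}{4} - \frac{Z^{2} - 359 Z}{4} = \frac{7}{4} - \left(- \frac{359 Z}{4} + \frac{Z^{2}}{4}\right) = \frac{7}{4} - \frac{Z^{2}}{4} + \frac{359 Z}{4}$)
$v{\left(s \right)} = 32$ ($v{\left(s \right)} = \left(-5\right) 22 - -142 = -110 + 142 = 32$)
$\frac{1}{v{\left(\frac{E}{-200} \right)} + Q{\left(127 \right)}} = \frac{1}{32 + \left(\frac{7}{4} - \frac{127^{2}}{4} + \frac{359}{4} \cdot 127\right)} = \frac{1}{32 + \left(\frac{7}{4} - \frac{16129}{4} + \frac{45593}{4}\right)} = \frac{1}{32 + \frac{29471}{4}} = \frac{1}{\frac{29599}{4}} = \frac{4}{29599}$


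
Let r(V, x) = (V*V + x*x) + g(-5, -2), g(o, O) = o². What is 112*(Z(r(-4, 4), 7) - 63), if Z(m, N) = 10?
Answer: -5936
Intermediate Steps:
r(V, x) = 25 + V² + x² (r(V, x) = (V*V + x*x) + (-5)² = (V² + x²) + 25 = 25 + V² + x²)
112*(Z(r(-4, 4), 7) - 63) = 112*(10 - 63) = 112*(-53) = -5936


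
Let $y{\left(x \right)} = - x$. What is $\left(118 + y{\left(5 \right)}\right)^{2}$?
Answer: $12769$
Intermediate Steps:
$\left(118 + y{\left(5 \right)}\right)^{2} = \left(118 - 5\right)^{2} = 113^{2} = 12769$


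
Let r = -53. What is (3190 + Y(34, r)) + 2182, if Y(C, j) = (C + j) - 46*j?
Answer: 7791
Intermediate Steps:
Y(C, j) = C - 45*j
(3190 + Y(34, r)) + 2182 = (3190 + (34 - 45*(-53))) + 2182 = (3190 + (34 + 2385)) + 2182 = (3190 + 2419) + 2182 = 5609 + 2182 = 7791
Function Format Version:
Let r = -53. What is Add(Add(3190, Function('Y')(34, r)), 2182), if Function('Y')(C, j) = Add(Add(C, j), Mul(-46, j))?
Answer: 7791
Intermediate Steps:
Function('Y')(C, j) = Add(C, Mul(-45, j))
Add(Add(3190, Function('Y')(34, r)), 2182) = Add(Add(3190, Add(34, Mul(-45, -53))), 2182) = Add(Add(3190, Add(34, 2385)), 2182) = Add(Add(3190, 2419), 2182) = Add(5609, 2182) = 7791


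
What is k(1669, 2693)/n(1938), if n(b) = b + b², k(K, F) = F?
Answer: 2693/3757782 ≈ 0.00071665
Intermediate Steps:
k(1669, 2693)/n(1938) = 2693/((1938*(1 + 1938))) = 2693/((1938*1939)) = 2693/3757782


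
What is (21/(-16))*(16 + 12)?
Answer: -147/4 ≈ -36.750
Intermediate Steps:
(21/(-16))*(16 + 12) = (21*(-1/16))*28 = -21/16*28 = -147/4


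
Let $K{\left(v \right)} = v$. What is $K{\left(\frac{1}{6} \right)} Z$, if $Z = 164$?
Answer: $\frac{82}{3} \approx 27.333$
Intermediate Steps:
$K{\left(\frac{1}{6} \right)} Z = \frac{1}{6} \cdot 164 = \frac{82}{3}$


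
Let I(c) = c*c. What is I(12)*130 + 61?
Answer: 18781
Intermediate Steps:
I(c) = c²
I(12)*130 + 61 = 12²*130 + 61 = 144*130 + 61 = 18720 + 61 = 18781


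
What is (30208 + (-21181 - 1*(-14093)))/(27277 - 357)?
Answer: 578/673 ≈ 0.85884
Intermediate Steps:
(30208 + (-21181 - 1*(-14093)))/(27277 - 357) = (30208 + (-21181 + 14093))/26920 = (30208 - 7088)*(1/26920) = 23120*(1/26920) = 578/673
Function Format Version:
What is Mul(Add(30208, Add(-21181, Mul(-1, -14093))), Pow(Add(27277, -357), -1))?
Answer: Rational(578, 673) ≈ 0.85884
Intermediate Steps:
Mul(Add(30208, Add(-21181, Mul(-1, -14093))), Pow(Add(27277, -357), -1)) = Mul(Add(30208, Add(-21181, 14093)), Pow(26920, -1)) = Mul(Add(30208, -7088), Rational(1, 26920)) = Mul(23120, Rational(1, 26920)) = Rational(578, 673)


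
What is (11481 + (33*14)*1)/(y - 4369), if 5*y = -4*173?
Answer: -59715/22537 ≈ -2.6496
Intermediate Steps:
y = -692/5 (y = (-4*173)/5 = (⅕)*(-692) = -692/5 ≈ -138.40)
(11481 + (33*14)*1)/(y - 4369) = (11481 + (33*14)*1)/(-692/5 - 4369) = (11481 + 462*1)/(-22537/5) = (11481 + 462)*(-5/22537) = 11943*(-5/22537) = -59715/22537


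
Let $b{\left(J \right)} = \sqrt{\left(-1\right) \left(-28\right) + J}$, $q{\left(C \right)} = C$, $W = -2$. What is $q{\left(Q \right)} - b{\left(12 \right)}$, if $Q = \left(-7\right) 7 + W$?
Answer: $-51 - 2 \sqrt{10} \approx -57.325$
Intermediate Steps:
$Q = -51$ ($Q = \left(-7\right) 7 - 2 = -49 - 2 = -51$)
$b{\left(J \right)} = \sqrt{28 + J}$
$q{\left(Q \right)} - b{\left(12 \right)} = -51 - \sqrt{28 + 12} = -51 - \sqrt{40} = -51 - 2 \sqrt{10}$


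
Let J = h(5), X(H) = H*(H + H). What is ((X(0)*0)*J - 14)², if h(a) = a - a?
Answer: 196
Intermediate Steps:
X(H) = 2*H² (X(H) = H*(2*H) = 2*H²)
h(a) = 0
J = 0
((X(0)*0)*J - 14)² = (((2*0²)*0)*0 - 14)² = (((2*0)*0)*0 - 14)² = ((0*0)*0 - 14)² = (0*0 - 14)² = (0 - 14)² = (-14)² = 196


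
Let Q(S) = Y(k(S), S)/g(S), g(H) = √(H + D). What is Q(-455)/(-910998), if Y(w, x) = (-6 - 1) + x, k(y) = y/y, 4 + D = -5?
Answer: -7*I*√29/1601148 ≈ -2.3543e-5*I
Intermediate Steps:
D = -9 (D = -4 - 5 = -9)
k(y) = 1
Y(w, x) = -7 + x
g(H) = √(-9 + H) (g(H) = √(H - 9) = √(-9 + H))
Q(S) = (-7 + S)/√(-9 + S) (Q(S) = (-7 + S)/(√(-9 + S)) = (-7 + S)/√(-9 + S))
Q(-455)/(-910998) = ((-7 - 455)/√(-9 - 455))/(-910998) = (-462/√(-464))*(-1/910998) = (-I*√29/116*(-462))*(-1/910998) = (231*I*√29/58)*(-1/910998) = -7*I*√29/1601148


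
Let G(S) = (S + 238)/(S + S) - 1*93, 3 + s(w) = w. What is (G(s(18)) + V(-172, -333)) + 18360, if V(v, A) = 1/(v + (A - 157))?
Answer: 90737519/4965 ≈ 18275.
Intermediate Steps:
s(w) = -3 + w
V(v, A) = 1/(-157 + A + v) (V(v, A) = 1/(v + (-157 + A)) = 1/(-157 + A + v))
G(S) = -93 + (238 + S)/(2*S) (G(S) = (238 + S)/((2*S)) - 93 = (238 + S)*(1/(2*S)) - 93 = (238 + S)/(2*S) - 93 = -93 + (238 + S)/(2*S))
(G(s(18)) + V(-172, -333)) + 18360 = ((-185/2 + 119/(-3 + 18)) + 1/(-157 - 333 - 172)) + 18360 = ((-185/2 + 119/15) + 1/(-662)) + 18360 = ((-185/2 + 119*(1/15)) - 1/662) + 18360 = ((-185/2 + 119/15) - 1/662) + 18360 = (-2537/30 - 1/662) + 18360 = -419881/4965 + 18360 = 90737519/4965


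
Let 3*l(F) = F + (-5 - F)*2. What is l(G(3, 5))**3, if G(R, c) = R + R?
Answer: -4096/27 ≈ -151.70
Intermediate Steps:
G(R, c) = 2*R
l(F) = -10/3 - F/3 (l(F) = (F + (-5 - F)*2)/3 = (F + (-10 - 2*F))/3 = (-10 - F)/3 = -10/3 - F/3)
l(G(3, 5))**3 = (-10/3 - 2*3/3)**3 = (-10/3 - 1/3*6)**3 = (-10/3 - 2)**3 = (-16/3)**3 = -4096/27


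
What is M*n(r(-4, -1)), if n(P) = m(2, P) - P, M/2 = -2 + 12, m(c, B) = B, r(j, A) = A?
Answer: 0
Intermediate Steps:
M = 20 (M = 2*(-2 + 12) = 2*10 = 20)
n(P) = 0 (n(P) = P - P = 0)
M*n(r(-4, -1)) = 20*0 = 0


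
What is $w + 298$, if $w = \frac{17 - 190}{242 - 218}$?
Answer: $\frac{6979}{24} \approx 290.79$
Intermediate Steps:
$w = - \frac{173}{24} \approx -7.2083$
$w + 298 = - \frac{173}{24} + 298 = \frac{6979}{24}$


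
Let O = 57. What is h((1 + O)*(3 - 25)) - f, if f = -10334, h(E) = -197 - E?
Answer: 11413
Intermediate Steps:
h((1 + O)*(3 - 25)) - f = (-197 - (1 + 57)*(3 - 25)) - 1*(-10334) = (-197 - 58*(-22)) + 10334 = (-197 - 1*(-1276)) + 10334 = (-197 + 1276) + 10334 = 1079 + 10334 = 11413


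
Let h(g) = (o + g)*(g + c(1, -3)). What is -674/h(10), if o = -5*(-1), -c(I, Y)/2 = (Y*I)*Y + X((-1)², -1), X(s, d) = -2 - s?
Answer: 337/15 ≈ 22.467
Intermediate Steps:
c(I, Y) = 6 - 2*I*Y² (c(I, Y) = -2*((Y*I)*Y + (-2 - 1*(-1)²)) = -2*((I*Y)*Y + (-2 - 1*1)) = -2*(I*Y² + (-2 - 1)) = -2*(I*Y² - 3) = -2*(-3 + I*Y²) = 6 - 2*I*Y²)
o = 5
h(g) = (-12 + g)*(5 + g) (h(g) = (5 + g)*(g + (6 - 2*1*(-3)²)) = (5 + g)*(g + (6 - 2*1*9)) = (5 + g)*(g + (6 - 18)) = (5 + g)*(g - 12) = (5 + g)*(-12 + g) = (-12 + g)*(5 + g))
-674/h(10) = -674/(-60 + 10² - 7*10) = -674/(-60 + 100 - 70) = -674/(-30) = -674*(-1/30) = 337/15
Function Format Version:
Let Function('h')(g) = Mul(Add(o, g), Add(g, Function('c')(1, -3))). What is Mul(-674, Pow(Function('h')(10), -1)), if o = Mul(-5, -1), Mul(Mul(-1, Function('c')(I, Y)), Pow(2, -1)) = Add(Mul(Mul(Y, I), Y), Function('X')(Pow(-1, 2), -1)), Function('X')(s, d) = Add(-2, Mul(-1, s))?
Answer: Rational(337, 15) ≈ 22.467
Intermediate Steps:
Function('c')(I, Y) = Add(6, Mul(-2, I, Pow(Y, 2))) (Function('c')(I, Y) = Mul(-2, Add(Mul(Mul(Y, I), Y), Add(-2, Mul(-1, Pow(-1, 2))))) = Mul(-2, Add(Mul(Mul(I, Y), Y), Add(-2, Mul(-1, 1)))) = Mul(-2, Add(Mul(I, Pow(Y, 2)), Add(-2, -1))) = Mul(-2, Add(Mul(I, Pow(Y, 2)), -3)) = Mul(-2, Add(-3, Mul(I, Pow(Y, 2)))) = Add(6, Mul(-2, I, Pow(Y, 2))))
o = 5
Function('h')(g) = Mul(Add(-12, g), Add(5, g)) (Function('h')(g) = Mul(Add(5, g), Add(g, Add(6, Mul(-2, 1, Pow(-3, 2))))) = Mul(Add(5, g), Add(g, Add(6, Mul(-2, 1, 9)))) = Mul(Add(5, g), Add(g, Add(6, -18))) = Mul(Add(5, g), Add(g, -12)) = Mul(Add(5, g), Add(-12, g)) = Mul(Add(-12, g), Add(5, g)))
Mul(-674, Pow(Function('h')(10), -1)) = Mul(-674, Pow(Add(-60, Pow(10, 2), Mul(-7, 10)), -1)) = Mul(-674, Pow(Add(-60, 100, -70), -1)) = Mul(-674, Pow(-30, -1)) = Mul(-674, Rational(-1, 30)) = Rational(337, 15)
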